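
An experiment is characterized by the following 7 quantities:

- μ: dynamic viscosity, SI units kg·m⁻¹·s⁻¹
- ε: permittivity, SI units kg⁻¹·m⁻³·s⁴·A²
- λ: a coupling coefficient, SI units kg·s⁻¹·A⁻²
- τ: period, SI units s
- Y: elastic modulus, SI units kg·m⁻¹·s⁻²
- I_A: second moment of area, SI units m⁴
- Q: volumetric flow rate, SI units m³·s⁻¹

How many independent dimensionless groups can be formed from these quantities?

There are 7 variables and 4 base dimensions (M, L, T, I).
The dimension matrix has rank 4.
Independent dimensionless groups: 7 − 4 = 3.

3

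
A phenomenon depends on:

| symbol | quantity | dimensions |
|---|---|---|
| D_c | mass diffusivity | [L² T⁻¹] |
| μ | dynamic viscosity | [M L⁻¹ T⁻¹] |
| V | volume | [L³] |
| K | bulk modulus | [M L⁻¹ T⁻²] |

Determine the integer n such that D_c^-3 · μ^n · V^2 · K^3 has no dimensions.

-3

Balance the M exponent: (1)·n from μ, plus −3·(0) + 2·(0) + 3·(1) = 3 from the rest, must sum to zero.
n + 3 = 0, so n = -3.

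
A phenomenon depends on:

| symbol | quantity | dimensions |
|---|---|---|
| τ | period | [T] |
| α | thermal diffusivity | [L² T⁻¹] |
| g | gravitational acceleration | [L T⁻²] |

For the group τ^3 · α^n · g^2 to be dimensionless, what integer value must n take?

Balance the L exponent: (2)·n from α, plus 3·(0) + 2·(1) = 2 from the rest, must sum to zero.
2n + 2 = 0, so n = -1.

-1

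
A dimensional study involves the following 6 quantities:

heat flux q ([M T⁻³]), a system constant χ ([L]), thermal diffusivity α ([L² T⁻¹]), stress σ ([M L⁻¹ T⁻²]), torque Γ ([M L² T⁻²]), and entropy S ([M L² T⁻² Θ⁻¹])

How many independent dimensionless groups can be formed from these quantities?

There are 6 variables and 4 base dimensions (M, L, T, Θ).
The dimension matrix has rank 4.
Independent dimensionless groups: 6 − 4 = 2.

2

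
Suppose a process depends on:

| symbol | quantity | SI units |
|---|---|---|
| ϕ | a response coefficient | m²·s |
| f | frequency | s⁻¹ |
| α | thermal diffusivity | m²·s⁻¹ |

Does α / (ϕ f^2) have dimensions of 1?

Sum the exponent of each base dimension across the product:
  L: −[ϕ]_L − 2·[f]_L + [α]_L = −(2) − 2·(0) + (2) = 0
  T: −[ϕ]_T − 2·[f]_T + [α]_T = −(1) − 2·(-1) + (-1) = 0
All base exponents vanish — dimensionless.

yes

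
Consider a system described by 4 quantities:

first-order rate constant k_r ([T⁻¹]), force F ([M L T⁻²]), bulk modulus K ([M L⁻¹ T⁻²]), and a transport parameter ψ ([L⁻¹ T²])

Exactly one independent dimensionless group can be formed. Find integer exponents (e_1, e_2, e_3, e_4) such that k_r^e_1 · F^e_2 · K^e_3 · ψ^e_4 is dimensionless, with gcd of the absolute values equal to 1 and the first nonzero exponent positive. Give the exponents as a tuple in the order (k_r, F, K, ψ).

M: e_1·(0) + e_2·(1) + e_3·(1) + e_4·(0) = 0
L: e_1·(0) + e_2·(1) + e_3·(-1) + e_4·(-1) = 0
T: e_1·(-1) + e_2·(-2) + e_3·(-2) + e_4·(2) = 0
Solving this homogeneous linear system for the smallest-integer solution (first nonzero entry positive) gives (4, 1, -1, 2).

(4, 1, -1, 2)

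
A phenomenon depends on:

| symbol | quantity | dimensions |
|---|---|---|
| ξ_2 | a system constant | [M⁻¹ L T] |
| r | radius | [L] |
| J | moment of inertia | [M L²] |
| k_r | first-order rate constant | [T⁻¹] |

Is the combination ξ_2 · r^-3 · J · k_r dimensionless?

yes

Sum the exponent of each base dimension across the product:
  M: [ξ_2]_M − 3·[r]_M + [J]_M + [k_r]_M = (-1) − 3·(0) + (1) + (0) = 0
  L: [ξ_2]_L − 3·[r]_L + [J]_L + [k_r]_L = (1) − 3·(1) + (2) + (0) = 0
  T: [ξ_2]_T − 3·[r]_T + [J]_T + [k_r]_T = (1) − 3·(0) + (0) + (-1) = 0
All base exponents vanish — dimensionless.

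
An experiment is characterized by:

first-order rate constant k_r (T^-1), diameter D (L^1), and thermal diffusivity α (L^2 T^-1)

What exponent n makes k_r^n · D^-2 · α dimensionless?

-1

Balance the T exponent: (-1)·n from k_r, plus −2·(0) + (-1) = -1 from the rest, must sum to zero.
−n − 1 = 0, so n = -1.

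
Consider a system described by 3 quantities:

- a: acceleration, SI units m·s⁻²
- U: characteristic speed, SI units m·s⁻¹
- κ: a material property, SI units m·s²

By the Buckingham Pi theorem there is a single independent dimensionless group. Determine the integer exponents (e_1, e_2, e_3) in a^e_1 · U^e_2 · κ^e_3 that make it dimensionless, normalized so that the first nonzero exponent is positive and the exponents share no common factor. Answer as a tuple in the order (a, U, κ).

L: e_1·(1) + e_2·(1) + e_3·(1) = 0
T: e_1·(-2) + e_2·(-1) + e_3·(2) = 0
Solving this homogeneous linear system for the smallest-integer solution (first nonzero entry positive) gives (3, -4, 1).

(3, -4, 1)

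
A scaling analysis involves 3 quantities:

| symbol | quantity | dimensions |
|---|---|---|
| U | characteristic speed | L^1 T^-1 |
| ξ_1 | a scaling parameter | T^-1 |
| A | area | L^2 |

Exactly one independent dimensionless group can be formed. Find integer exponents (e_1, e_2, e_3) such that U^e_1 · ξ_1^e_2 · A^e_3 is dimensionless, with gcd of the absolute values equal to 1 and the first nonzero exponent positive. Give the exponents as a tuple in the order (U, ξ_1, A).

L: e_1·(1) + e_2·(0) + e_3·(2) = 0
T: e_1·(-1) + e_2·(-1) + e_3·(0) = 0
Solving this homogeneous linear system for the smallest-integer solution (first nonzero entry positive) gives (2, -2, -1).

(2, -2, -1)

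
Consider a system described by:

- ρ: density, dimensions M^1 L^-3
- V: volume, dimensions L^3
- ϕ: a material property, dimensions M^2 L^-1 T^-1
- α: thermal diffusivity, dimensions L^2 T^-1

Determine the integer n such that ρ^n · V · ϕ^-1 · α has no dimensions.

2

Balance the M exponent: (1)·n from ρ, plus (0) − (2) + (0) = -2 from the rest, must sum to zero.
n − 2 = 0, so n = 2.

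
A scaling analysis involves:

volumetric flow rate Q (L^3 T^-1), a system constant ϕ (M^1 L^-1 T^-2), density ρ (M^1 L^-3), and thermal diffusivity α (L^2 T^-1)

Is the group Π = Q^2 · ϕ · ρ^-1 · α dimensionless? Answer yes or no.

Sum the exponent of each base dimension across the product:
  M: 2·[Q]_M + [ϕ]_M − [ρ]_M + [α]_M = 2·(0) + (1) − (1) + (0) = 0
  L: 2·[Q]_L + [ϕ]_L − [ρ]_L + [α]_L = 2·(3) + (-1) − (-3) + (2) = 10
  T: 2·[Q]_T + [ϕ]_T − [ρ]_T + [α]_T = 2·(-1) + (-2) − (0) + (-1) = -5
Net dimensions [L¹⁰ T⁻⁵] ≠ [1] — not dimensionless.

no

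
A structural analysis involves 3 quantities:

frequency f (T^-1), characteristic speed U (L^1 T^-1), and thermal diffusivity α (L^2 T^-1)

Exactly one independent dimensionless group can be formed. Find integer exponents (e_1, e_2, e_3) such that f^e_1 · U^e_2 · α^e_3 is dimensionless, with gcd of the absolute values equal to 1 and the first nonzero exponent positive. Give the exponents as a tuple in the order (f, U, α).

(1, -2, 1)

L: e_1·(0) + e_2·(1) + e_3·(2) = 0
T: e_1·(-1) + e_2·(-1) + e_3·(-1) = 0
Solving this homogeneous linear system for the smallest-integer solution (first nonzero entry positive) gives (1, -2, 1).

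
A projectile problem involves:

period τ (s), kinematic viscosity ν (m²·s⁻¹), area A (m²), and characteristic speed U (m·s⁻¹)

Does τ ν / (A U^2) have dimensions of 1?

Sum the exponent of each base dimension across the product:
  L: [τ]_L + [ν]_L − [A]_L − 2·[U]_L = (0) + (2) − (2) − 2·(1) = -2
  T: [τ]_T + [ν]_T − [A]_T − 2·[U]_T = (1) + (-1) − (0) − 2·(-1) = 2
Net dimensions [L⁻² T²] ≠ [1] — not dimensionless.

no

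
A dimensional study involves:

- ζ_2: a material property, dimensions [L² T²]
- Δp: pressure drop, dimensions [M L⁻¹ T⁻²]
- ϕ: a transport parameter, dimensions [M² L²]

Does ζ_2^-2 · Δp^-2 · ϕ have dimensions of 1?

yes

Sum the exponent of each base dimension across the product:
  M: −2·[ζ_2]_M − 2·[Δp]_M + [ϕ]_M = −2·(0) − 2·(1) + (2) = 0
  L: −2·[ζ_2]_L − 2·[Δp]_L + [ϕ]_L = −2·(2) − 2·(-1) + (2) = 0
  T: −2·[ζ_2]_T − 2·[Δp]_T + [ϕ]_T = −2·(2) − 2·(-2) + (0) = 0
All base exponents vanish — dimensionless.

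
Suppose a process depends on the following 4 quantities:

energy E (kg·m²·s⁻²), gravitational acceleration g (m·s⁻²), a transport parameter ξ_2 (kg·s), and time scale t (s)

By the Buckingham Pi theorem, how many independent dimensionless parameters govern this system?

There are 4 variables and 3 base dimensions (M, L, T).
The dimension matrix has rank 3.
Independent dimensionless groups: 4 − 3 = 1.

1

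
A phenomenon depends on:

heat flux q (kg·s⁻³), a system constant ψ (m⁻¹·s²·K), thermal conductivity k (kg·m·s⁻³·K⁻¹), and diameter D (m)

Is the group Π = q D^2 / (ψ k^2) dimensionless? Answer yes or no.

no

Sum the exponent of each base dimension across the product:
  M: [q]_M − [ψ]_M − 2·[k]_M + 2·[D]_M = (1) − (0) − 2·(1) + 2·(0) = -1
  L: [q]_L − [ψ]_L − 2·[k]_L + 2·[D]_L = (0) − (-1) − 2·(1) + 2·(1) = 1
  T: [q]_T − [ψ]_T − 2·[k]_T + 2·[D]_T = (-3) − (2) − 2·(-3) + 2·(0) = 1
  Θ: [q]_Θ − [ψ]_Θ − 2·[k]_Θ + 2·[D]_Θ = (0) − (1) − 2·(-1) + 2·(0) = 1
Net dimensions [M⁻¹ L T Θ] ≠ [1] — not dimensionless.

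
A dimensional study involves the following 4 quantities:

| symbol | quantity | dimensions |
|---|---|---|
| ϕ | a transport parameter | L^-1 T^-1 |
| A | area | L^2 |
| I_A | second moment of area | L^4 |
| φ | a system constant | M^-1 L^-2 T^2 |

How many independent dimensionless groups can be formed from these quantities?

1

There are 4 variables and 3 base dimensions (M, L, T).
The dimension matrix has rank 3.
Independent dimensionless groups: 4 − 3 = 1.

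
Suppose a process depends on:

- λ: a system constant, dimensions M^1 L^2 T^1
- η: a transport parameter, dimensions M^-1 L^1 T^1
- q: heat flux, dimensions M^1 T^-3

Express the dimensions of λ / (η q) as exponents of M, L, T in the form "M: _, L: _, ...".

Collect each base-dimension exponent across the product:
  M: (1) − (-1) − (1) = 1
  L: (2) − (1) − (0) = 1
  T: (1) − (1) − (-3) = 3
So the dimensions are [M L T³].

M: 1, L: 1, T: 3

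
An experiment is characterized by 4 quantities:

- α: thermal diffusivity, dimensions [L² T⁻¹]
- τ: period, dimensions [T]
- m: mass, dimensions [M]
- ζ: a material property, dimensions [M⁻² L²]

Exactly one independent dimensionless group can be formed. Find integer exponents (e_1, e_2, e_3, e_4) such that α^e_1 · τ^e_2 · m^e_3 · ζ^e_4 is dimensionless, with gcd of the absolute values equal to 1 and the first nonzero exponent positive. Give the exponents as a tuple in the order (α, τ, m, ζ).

(1, 1, -2, -1)

M: e_1·(0) + e_2·(0) + e_3·(1) + e_4·(-2) = 0
L: e_1·(2) + e_2·(0) + e_3·(0) + e_4·(2) = 0
T: e_1·(-1) + e_2·(1) + e_3·(0) + e_4·(0) = 0
Solving this homogeneous linear system for the smallest-integer solution (first nonzero entry positive) gives (1, 1, -2, -1).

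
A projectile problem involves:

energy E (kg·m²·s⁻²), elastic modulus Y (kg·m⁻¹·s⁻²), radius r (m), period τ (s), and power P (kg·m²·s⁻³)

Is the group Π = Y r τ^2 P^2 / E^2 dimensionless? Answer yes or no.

no

Sum the exponent of each base dimension across the product:
  M: −2·[E]_M + [Y]_M + [r]_M + 2·[τ]_M + 2·[P]_M = −2·(1) + (1) + (0) + 2·(0) + 2·(1) = 1
  L: −2·[E]_L + [Y]_L + [r]_L + 2·[τ]_L + 2·[P]_L = −2·(2) + (-1) + (1) + 2·(0) + 2·(2) = 0
  T: −2·[E]_T + [Y]_T + [r]_T + 2·[τ]_T + 2·[P]_T = −2·(-2) + (-2) + (0) + 2·(1) + 2·(-3) = -2
Net dimensions [M T⁻²] ≠ [1] — not dimensionless.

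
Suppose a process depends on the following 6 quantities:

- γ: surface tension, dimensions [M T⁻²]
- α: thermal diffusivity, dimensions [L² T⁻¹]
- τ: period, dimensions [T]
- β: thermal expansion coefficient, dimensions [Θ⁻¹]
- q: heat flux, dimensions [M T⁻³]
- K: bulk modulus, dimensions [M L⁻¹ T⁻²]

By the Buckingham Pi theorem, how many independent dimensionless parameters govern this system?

There are 6 variables and 4 base dimensions (M, L, T, Θ).
The dimension matrix has rank 4.
Independent dimensionless groups: 6 − 4 = 2.

2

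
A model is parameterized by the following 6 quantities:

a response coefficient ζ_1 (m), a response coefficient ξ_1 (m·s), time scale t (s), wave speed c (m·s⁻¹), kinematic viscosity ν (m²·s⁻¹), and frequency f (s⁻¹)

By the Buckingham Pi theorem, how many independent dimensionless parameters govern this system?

4

There are 6 variables and 2 base dimensions (L, T).
The dimension matrix has rank 2.
Independent dimensionless groups: 6 − 2 = 4.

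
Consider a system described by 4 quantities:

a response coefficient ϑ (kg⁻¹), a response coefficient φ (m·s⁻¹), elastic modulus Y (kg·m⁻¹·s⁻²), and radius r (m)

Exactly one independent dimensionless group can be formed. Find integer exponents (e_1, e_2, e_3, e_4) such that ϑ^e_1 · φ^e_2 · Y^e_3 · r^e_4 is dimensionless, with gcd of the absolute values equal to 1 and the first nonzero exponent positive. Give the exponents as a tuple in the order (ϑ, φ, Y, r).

M: e_1·(-1) + e_2·(0) + e_3·(1) + e_4·(0) = 0
L: e_1·(0) + e_2·(1) + e_3·(-1) + e_4·(1) = 0
T: e_1·(0) + e_2·(-1) + e_3·(-2) + e_4·(0) = 0
Solving this homogeneous linear system for the smallest-integer solution (first nonzero entry positive) gives (1, -2, 1, 3).

(1, -2, 1, 3)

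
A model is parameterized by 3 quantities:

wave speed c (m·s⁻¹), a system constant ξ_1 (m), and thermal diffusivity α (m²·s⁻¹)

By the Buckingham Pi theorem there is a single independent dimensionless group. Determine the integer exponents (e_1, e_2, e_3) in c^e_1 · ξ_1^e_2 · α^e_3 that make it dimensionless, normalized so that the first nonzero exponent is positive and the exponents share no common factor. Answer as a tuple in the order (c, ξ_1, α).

(1, 1, -1)

L: e_1·(1) + e_2·(1) + e_3·(2) = 0
T: e_1·(-1) + e_2·(0) + e_3·(-1) = 0
Solving this homogeneous linear system for the smallest-integer solution (first nonzero entry positive) gives (1, 1, -1).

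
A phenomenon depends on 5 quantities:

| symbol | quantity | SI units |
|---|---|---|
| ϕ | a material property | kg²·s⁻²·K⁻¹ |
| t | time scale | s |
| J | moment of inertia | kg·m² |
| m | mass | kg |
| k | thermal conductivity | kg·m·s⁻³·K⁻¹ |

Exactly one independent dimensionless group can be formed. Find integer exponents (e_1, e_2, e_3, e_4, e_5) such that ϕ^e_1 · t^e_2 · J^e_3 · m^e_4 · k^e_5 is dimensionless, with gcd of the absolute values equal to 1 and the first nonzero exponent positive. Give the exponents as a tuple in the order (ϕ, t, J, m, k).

(2, -2, 1, -3, -2)

M: e_1·(2) + e_2·(0) + e_3·(1) + e_4·(1) + e_5·(1) = 0
L: e_1·(0) + e_2·(0) + e_3·(2) + e_4·(0) + e_5·(1) = 0
T: e_1·(-2) + e_2·(1) + e_3·(0) + e_4·(0) + e_5·(-3) = 0
Θ: e_1·(-1) + e_2·(0) + e_3·(0) + e_4·(0) + e_5·(-1) = 0
Solving this homogeneous linear system for the smallest-integer solution (first nonzero entry positive) gives (2, -2, 1, -3, -2).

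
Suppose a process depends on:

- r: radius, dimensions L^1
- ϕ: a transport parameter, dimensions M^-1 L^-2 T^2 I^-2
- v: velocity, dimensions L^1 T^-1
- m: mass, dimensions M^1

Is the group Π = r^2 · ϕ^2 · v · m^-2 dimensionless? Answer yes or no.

no

Sum the exponent of each base dimension across the product:
  M: 2·[r]_M + 2·[ϕ]_M + [v]_M − 2·[m]_M = 2·(0) + 2·(-1) + (0) − 2·(1) = -4
  L: 2·[r]_L + 2·[ϕ]_L + [v]_L − 2·[m]_L = 2·(1) + 2·(-2) + (1) − 2·(0) = -1
  T: 2·[r]_T + 2·[ϕ]_T + [v]_T − 2·[m]_T = 2·(0) + 2·(2) + (-1) − 2·(0) = 3
  I: 2·[r]_I + 2·[ϕ]_I + [v]_I − 2·[m]_I = 2·(0) + 2·(-2) + (0) − 2·(0) = -4
Net dimensions [M⁻⁴ L⁻¹ T³ I⁻⁴] ≠ [1] — not dimensionless.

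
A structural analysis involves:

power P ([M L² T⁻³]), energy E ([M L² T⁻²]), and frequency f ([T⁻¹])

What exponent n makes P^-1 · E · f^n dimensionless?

1

Balance the T exponent: (-1)·n from f, plus −(-3) + (-2) = 1 from the rest, must sum to zero.
−n + 1 = 0, so n = 1.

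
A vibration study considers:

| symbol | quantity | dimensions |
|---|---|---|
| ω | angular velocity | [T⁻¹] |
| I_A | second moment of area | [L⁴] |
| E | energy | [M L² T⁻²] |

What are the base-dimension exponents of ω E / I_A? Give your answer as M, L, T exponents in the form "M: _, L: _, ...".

M: 1, L: -2, T: -3

Collect each base-dimension exponent across the product:
  M: (0) − (0) + (1) = 1
  L: (0) − (4) + (2) = -2
  T: (-1) − (0) + (-2) = -3
So the dimensions are [M L⁻² T⁻³].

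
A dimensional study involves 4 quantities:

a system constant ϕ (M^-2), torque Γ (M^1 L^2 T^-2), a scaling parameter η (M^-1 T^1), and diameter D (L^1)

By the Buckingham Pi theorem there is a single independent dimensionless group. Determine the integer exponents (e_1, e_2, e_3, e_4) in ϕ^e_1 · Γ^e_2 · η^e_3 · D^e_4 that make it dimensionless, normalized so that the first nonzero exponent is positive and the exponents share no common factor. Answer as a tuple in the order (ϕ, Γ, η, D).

(1, -2, -4, 4)

M: e_1·(-2) + e_2·(1) + e_3·(-1) + e_4·(0) = 0
L: e_1·(0) + e_2·(2) + e_3·(0) + e_4·(1) = 0
T: e_1·(0) + e_2·(-2) + e_3·(1) + e_4·(0) = 0
Solving this homogeneous linear system for the smallest-integer solution (first nonzero entry positive) gives (1, -2, -4, 4).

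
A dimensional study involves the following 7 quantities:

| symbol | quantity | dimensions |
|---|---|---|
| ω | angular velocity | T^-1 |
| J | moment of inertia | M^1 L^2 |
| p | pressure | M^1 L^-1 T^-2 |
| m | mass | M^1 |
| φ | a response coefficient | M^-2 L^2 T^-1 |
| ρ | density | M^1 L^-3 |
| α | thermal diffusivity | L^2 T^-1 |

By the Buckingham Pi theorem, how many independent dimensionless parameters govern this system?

4

There are 7 variables and 3 base dimensions (M, L, T).
The dimension matrix has rank 3.
Independent dimensionless groups: 7 − 3 = 4.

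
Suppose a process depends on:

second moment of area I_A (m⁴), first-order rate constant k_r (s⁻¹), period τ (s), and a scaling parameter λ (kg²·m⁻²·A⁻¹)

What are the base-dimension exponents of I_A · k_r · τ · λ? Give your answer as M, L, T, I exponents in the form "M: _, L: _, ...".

M: 2, L: 2, T: 0, I: -1

Collect each base-dimension exponent across the product:
  M: (0) + (0) + (0) + (2) = 2
  L: (4) + (0) + (0) + (-2) = 2
  T: (0) + (-1) + (1) + (0) = 0
  I: (0) + (0) + (0) + (-1) = -1
So the dimensions are [M² L² I⁻¹].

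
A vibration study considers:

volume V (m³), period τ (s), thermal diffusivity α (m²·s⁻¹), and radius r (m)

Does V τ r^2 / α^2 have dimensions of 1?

Sum the exponent of each base dimension across the product:
  L: [V]_L + [τ]_L − 2·[α]_L + 2·[r]_L = (3) + (0) − 2·(2) + 2·(1) = 1
  T: [V]_T + [τ]_T − 2·[α]_T + 2·[r]_T = (0) + (1) − 2·(-1) + 2·(0) = 3
Net dimensions [L T³] ≠ [1] — not dimensionless.

no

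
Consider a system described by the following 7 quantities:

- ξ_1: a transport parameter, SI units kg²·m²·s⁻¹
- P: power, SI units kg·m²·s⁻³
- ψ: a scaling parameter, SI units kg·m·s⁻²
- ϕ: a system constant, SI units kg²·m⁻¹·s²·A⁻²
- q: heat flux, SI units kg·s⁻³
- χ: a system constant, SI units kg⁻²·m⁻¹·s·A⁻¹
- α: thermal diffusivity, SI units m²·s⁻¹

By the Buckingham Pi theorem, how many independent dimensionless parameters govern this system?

There are 7 variables and 4 base dimensions (M, L, T, I).
The dimension matrix has rank 4.
Independent dimensionless groups: 7 − 4 = 3.

3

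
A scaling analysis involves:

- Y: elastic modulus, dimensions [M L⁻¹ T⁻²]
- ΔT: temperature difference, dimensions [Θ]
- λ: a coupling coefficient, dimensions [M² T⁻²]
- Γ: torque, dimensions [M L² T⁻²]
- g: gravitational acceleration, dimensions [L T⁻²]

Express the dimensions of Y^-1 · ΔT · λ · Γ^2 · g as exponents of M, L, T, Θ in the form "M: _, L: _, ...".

M: 3, L: 6, T: -6, Θ: 1

Collect each base-dimension exponent across the product:
  M: −(1) + (0) + (2) + 2·(1) + (0) = 3
  L: −(-1) + (0) + (0) + 2·(2) + (1) = 6
  T: −(-2) + (0) + (-2) + 2·(-2) + (-2) = -6
  Θ: −(0) + (1) + (0) + 2·(0) + (0) = 1
So the dimensions are [M³ L⁶ T⁻⁶ Θ].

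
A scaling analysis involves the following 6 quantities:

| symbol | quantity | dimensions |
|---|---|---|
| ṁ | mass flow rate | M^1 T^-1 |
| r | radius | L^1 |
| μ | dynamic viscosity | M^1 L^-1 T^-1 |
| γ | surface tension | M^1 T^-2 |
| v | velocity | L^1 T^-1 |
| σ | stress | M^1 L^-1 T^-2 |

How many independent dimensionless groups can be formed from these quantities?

3

There are 6 variables and 3 base dimensions (M, L, T).
The dimension matrix has rank 3.
Independent dimensionless groups: 6 − 3 = 3.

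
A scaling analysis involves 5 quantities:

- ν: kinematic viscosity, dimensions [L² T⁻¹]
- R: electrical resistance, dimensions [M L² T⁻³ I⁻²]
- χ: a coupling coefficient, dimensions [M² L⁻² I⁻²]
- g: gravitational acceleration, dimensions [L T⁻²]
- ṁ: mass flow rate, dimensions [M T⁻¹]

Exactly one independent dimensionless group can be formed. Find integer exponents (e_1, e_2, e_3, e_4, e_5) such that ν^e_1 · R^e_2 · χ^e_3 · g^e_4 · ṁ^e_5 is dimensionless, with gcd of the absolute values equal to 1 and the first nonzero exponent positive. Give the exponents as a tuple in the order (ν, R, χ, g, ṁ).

(4, -3, 3, 4, -3)

M: e_1·(0) + e_2·(1) + e_3·(2) + e_4·(0) + e_5·(1) = 0
L: e_1·(2) + e_2·(2) + e_3·(-2) + e_4·(1) + e_5·(0) = 0
T: e_1·(-1) + e_2·(-3) + e_3·(0) + e_4·(-2) + e_5·(-1) = 0
I: e_1·(0) + e_2·(-2) + e_3·(-2) + e_4·(0) + e_5·(0) = 0
Solving this homogeneous linear system for the smallest-integer solution (first nonzero entry positive) gives (4, -3, 3, 4, -3).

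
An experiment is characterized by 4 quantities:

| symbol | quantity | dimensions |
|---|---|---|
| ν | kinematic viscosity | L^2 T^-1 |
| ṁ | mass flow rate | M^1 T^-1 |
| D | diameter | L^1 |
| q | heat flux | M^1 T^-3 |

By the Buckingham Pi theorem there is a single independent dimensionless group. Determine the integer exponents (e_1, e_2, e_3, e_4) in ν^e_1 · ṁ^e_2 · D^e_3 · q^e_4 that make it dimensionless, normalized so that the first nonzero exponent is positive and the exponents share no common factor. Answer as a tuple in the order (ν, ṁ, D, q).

(2, 1, -4, -1)

M: e_1·(0) + e_2·(1) + e_3·(0) + e_4·(1) = 0
L: e_1·(2) + e_2·(0) + e_3·(1) + e_4·(0) = 0
T: e_1·(-1) + e_2·(-1) + e_3·(0) + e_4·(-3) = 0
Solving this homogeneous linear system for the smallest-integer solution (first nonzero entry positive) gives (2, 1, -4, -1).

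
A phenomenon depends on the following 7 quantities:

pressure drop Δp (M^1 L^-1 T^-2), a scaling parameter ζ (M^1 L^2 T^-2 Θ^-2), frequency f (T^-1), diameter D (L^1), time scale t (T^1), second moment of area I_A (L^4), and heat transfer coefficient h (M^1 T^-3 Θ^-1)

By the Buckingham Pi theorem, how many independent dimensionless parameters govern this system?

3

There are 7 variables and 4 base dimensions (M, L, T, Θ).
The dimension matrix has rank 4.
Independent dimensionless groups: 7 − 4 = 3.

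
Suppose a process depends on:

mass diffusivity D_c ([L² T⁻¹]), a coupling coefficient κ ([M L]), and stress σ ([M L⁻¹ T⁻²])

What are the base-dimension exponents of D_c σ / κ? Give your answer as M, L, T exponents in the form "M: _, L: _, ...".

M: 0, L: 0, T: -3

Collect each base-dimension exponent across the product:
  M: (0) − (1) + (1) = 0
  L: (2) − (1) + (-1) = 0
  T: (-1) − (0) + (-2) = -3
So the dimensions are [T⁻³].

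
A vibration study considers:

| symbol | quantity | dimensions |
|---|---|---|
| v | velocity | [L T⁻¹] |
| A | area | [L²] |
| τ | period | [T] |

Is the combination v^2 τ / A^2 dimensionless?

no

Sum the exponent of each base dimension across the product:
  L: 2·[v]_L − 2·[A]_L + [τ]_L = 2·(1) − 2·(2) + (0) = -2
  T: 2·[v]_T − 2·[A]_T + [τ]_T = 2·(-1) − 2·(0) + (1) = -1
Net dimensions [L⁻² T⁻¹] ≠ [1] — not dimensionless.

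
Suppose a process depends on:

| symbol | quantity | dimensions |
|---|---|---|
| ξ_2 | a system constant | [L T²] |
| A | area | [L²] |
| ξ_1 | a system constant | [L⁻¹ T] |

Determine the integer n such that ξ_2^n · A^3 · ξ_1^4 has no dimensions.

-2

Balance the L exponent: (1)·n from ξ_2, plus 3·(2) + 4·(-1) = 2 from the rest, must sum to zero.
n + 2 = 0, so n = -2.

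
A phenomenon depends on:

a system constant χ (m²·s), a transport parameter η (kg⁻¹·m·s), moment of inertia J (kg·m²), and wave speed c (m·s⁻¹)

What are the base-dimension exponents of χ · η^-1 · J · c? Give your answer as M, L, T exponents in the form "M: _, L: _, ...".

Collect each base-dimension exponent across the product:
  M: (0) − (-1) + (1) + (0) = 2
  L: (2) − (1) + (2) + (1) = 4
  T: (1) − (1) + (0) + (-1) = -1
So the dimensions are [M² L⁴ T⁻¹].

M: 2, L: 4, T: -1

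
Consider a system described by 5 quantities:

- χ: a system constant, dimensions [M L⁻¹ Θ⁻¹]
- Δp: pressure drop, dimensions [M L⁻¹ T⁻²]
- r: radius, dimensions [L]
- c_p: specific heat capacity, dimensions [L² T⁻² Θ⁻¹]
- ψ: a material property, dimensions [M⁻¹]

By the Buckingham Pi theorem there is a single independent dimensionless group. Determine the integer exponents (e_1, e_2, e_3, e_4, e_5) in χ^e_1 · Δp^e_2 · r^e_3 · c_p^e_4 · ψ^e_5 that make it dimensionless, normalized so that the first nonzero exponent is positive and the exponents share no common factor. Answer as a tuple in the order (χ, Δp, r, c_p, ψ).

(1, 1, 4, -1, 2)

M: e_1·(1) + e_2·(1) + e_3·(0) + e_4·(0) + e_5·(-1) = 0
L: e_1·(-1) + e_2·(-1) + e_3·(1) + e_4·(2) + e_5·(0) = 0
T: e_1·(0) + e_2·(-2) + e_3·(0) + e_4·(-2) + e_5·(0) = 0
Θ: e_1·(-1) + e_2·(0) + e_3·(0) + e_4·(-1) + e_5·(0) = 0
Solving this homogeneous linear system for the smallest-integer solution (first nonzero entry positive) gives (1, 1, 4, -1, 2).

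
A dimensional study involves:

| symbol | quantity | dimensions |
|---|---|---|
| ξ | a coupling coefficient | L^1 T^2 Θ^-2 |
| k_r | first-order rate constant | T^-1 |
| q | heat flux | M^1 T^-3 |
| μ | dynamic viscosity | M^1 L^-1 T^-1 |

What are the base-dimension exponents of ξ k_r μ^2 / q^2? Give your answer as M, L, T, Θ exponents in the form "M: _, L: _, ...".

Collect each base-dimension exponent across the product:
  M: (0) + (0) − 2·(1) + 2·(1) = 0
  L: (1) + (0) − 2·(0) + 2·(-1) = -1
  T: (2) + (-1) − 2·(-3) + 2·(-1) = 5
  Θ: (-2) + (0) − 2·(0) + 2·(0) = -2
So the dimensions are [L⁻¹ T⁵ Θ⁻²].

M: 0, L: -1, T: 5, Θ: -2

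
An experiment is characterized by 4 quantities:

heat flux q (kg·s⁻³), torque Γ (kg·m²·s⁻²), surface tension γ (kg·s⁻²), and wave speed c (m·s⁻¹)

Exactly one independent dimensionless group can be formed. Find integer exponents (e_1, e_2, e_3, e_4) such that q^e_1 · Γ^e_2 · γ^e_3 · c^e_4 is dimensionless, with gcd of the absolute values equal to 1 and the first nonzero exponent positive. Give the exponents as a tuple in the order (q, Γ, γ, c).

M: e_1·(1) + e_2·(1) + e_3·(1) + e_4·(0) = 0
L: e_1·(0) + e_2·(2) + e_3·(0) + e_4·(1) = 0
T: e_1·(-3) + e_2·(-2) + e_3·(-2) + e_4·(-1) = 0
Solving this homogeneous linear system for the smallest-integer solution (first nonzero entry positive) gives (2, 1, -3, -2).

(2, 1, -3, -2)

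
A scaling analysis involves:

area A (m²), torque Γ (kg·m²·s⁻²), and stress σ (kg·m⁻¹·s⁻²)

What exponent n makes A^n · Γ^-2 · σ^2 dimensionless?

3

Balance the L exponent: (2)·n from A, plus −2·(2) + 2·(-1) = -6 from the rest, must sum to zero.
2n − 6 = 0, so n = 3.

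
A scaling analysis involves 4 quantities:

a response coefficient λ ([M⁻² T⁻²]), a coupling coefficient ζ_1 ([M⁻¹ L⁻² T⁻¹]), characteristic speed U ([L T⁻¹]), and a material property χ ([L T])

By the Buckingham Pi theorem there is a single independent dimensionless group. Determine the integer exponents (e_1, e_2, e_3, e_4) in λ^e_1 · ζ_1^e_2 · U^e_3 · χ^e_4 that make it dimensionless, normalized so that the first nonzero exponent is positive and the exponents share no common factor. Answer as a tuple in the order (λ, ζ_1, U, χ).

M: e_1·(-2) + e_2·(-1) + e_3·(0) + e_4·(0) = 0
L: e_1·(0) + e_2·(-2) + e_3·(1) + e_4·(1) = 0
T: e_1·(-2) + e_2·(-1) + e_3·(-1) + e_4·(1) = 0
Solving this homogeneous linear system for the smallest-integer solution (first nonzero entry positive) gives (1, -2, -2, -2).

(1, -2, -2, -2)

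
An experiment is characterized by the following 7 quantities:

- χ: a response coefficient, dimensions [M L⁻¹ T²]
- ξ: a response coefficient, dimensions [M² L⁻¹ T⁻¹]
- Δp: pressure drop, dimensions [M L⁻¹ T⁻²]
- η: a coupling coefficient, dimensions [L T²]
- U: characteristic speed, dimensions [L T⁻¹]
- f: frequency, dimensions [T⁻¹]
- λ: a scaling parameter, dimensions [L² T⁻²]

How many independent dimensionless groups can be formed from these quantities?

There are 7 variables and 3 base dimensions (M, L, T).
The dimension matrix has rank 3.
Independent dimensionless groups: 7 − 3 = 4.

4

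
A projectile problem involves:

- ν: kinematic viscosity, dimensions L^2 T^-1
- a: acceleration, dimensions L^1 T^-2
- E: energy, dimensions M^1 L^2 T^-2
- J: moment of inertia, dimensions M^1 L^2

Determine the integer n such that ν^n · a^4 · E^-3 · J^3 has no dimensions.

Balance the L exponent: (2)·n from ν, plus 4·(1) − 3·(2) + 3·(2) = 4 from the rest, must sum to zero.
2n + 4 = 0, so n = -2.

-2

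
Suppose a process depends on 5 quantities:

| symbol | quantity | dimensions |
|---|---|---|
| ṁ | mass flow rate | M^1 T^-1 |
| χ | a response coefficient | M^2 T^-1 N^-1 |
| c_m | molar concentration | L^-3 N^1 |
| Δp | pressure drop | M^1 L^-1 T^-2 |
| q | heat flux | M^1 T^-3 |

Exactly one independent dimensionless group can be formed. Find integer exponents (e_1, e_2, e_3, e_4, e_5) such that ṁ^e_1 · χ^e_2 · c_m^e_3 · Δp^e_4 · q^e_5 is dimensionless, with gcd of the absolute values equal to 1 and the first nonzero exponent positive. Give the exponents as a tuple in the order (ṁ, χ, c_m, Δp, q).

M: e_1·(1) + e_2·(2) + e_3·(0) + e_4·(1) + e_5·(1) = 0
L: e_1·(0) + e_2·(0) + e_3·(-3) + e_4·(-1) + e_5·(0) = 0
T: e_1·(-1) + e_2·(-1) + e_3·(0) + e_4·(-2) + e_5·(-3) = 0
N: e_1·(0) + e_2·(-1) + e_3·(1) + e_4·(0) + e_5·(0) = 0
Solving this homogeneous linear system for the smallest-integer solution (first nonzero entry positive) gives (1, -1, -1, 3, -2).

(1, -1, -1, 3, -2)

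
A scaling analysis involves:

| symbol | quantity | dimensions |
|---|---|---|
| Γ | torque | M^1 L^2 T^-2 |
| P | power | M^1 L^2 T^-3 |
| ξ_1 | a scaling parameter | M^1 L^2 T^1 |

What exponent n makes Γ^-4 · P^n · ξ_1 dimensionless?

3

Balance the M exponent: (1)·n from P, plus −4·(1) + (1) = -3 from the rest, must sum to zero.
n − 3 = 0, so n = 3.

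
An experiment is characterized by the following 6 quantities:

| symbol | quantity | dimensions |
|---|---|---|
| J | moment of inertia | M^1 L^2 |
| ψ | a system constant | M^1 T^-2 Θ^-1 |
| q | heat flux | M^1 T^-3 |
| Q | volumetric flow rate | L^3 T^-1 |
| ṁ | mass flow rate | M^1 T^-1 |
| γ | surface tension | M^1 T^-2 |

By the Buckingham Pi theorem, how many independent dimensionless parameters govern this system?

2

There are 6 variables and 4 base dimensions (M, L, T, Θ).
The dimension matrix has rank 4.
Independent dimensionless groups: 6 − 4 = 2.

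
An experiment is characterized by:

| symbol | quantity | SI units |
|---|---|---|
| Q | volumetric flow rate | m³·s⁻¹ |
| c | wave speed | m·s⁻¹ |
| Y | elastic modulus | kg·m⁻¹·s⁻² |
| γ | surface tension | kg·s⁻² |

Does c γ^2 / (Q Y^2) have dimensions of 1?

Sum the exponent of each base dimension across the product:
  M: −[Q]_M + [c]_M − 2·[Y]_M + 2·[γ]_M = −(0) + (0) − 2·(1) + 2·(1) = 0
  L: −[Q]_L + [c]_L − 2·[Y]_L + 2·[γ]_L = −(3) + (1) − 2·(-1) + 2·(0) = 0
  T: −[Q]_T + [c]_T − 2·[Y]_T + 2·[γ]_T = −(-1) + (-1) − 2·(-2) + 2·(-2) = 0
All base exponents vanish — dimensionless.

yes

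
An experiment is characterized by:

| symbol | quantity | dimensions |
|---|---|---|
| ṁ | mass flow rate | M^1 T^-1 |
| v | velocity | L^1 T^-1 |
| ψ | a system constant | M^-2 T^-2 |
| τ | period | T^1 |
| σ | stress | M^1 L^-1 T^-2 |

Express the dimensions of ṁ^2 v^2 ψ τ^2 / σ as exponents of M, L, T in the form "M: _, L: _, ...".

Collect each base-dimension exponent across the product:
  M: 2·(1) + 2·(0) + (-2) + 2·(0) − (1) = -1
  L: 2·(0) + 2·(1) + (0) + 2·(0) − (-1) = 3
  T: 2·(-1) + 2·(-1) + (-2) + 2·(1) − (-2) = -2
So the dimensions are [M⁻¹ L³ T⁻²].

M: -1, L: 3, T: -2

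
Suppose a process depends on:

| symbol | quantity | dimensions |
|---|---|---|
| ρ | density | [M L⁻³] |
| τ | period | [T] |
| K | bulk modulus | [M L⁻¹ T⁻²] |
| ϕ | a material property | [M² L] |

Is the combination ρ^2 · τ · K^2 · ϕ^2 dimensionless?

no

Sum the exponent of each base dimension across the product:
  M: 2·[ρ]_M + [τ]_M + 2·[K]_M + 2·[ϕ]_M = 2·(1) + (0) + 2·(1) + 2·(2) = 8
  L: 2·[ρ]_L + [τ]_L + 2·[K]_L + 2·[ϕ]_L = 2·(-3) + (0) + 2·(-1) + 2·(1) = -6
  T: 2·[ρ]_T + [τ]_T + 2·[K]_T + 2·[ϕ]_T = 2·(0) + (1) + 2·(-2) + 2·(0) = -3
Net dimensions [M⁸ L⁻⁶ T⁻³] ≠ [1] — not dimensionless.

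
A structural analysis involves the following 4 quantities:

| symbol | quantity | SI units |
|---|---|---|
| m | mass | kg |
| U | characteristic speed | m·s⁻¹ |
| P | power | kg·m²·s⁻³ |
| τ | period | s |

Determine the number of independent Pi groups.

There are 4 variables and 3 base dimensions (M, L, T).
The dimension matrix has rank 3.
Independent dimensionless groups: 4 − 3 = 1.

1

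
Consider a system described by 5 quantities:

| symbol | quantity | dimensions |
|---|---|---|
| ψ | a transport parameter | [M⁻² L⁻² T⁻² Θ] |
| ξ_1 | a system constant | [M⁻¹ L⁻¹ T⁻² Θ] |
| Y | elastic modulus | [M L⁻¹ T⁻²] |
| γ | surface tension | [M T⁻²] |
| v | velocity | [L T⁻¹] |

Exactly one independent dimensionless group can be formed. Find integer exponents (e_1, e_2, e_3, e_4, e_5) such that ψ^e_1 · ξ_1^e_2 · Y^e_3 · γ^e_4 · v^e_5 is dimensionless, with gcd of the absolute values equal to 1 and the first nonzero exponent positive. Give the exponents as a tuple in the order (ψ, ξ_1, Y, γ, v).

(1, -1, -3, 4, -2)

M: e_1·(-2) + e_2·(-1) + e_3·(1) + e_4·(1) + e_5·(0) = 0
L: e_1·(-2) + e_2·(-1) + e_3·(-1) + e_4·(0) + e_5·(1) = 0
T: e_1·(-2) + e_2·(-2) + e_3·(-2) + e_4·(-2) + e_5·(-1) = 0
Θ: e_1·(1) + e_2·(1) + e_3·(0) + e_4·(0) + e_5·(0) = 0
Solving this homogeneous linear system for the smallest-integer solution (first nonzero entry positive) gives (1, -1, -3, 4, -2).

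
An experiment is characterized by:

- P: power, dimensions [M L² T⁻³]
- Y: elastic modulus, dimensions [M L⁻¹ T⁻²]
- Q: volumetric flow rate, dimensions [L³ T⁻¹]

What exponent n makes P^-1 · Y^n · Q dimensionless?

Balance the M exponent: (1)·n from Y, plus −(1) + (0) = -1 from the rest, must sum to zero.
n − 1 = 0, so n = 1.

1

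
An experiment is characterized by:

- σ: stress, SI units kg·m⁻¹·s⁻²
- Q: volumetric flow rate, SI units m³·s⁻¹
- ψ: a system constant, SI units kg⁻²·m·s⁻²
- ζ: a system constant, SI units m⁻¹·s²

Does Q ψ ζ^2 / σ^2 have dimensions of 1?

no

Sum the exponent of each base dimension across the product:
  M: −2·[σ]_M + [Q]_M + [ψ]_M + 2·[ζ]_M = −2·(1) + (0) + (-2) + 2·(0) = -4
  L: −2·[σ]_L + [Q]_L + [ψ]_L + 2·[ζ]_L = −2·(-1) + (3) + (1) + 2·(-1) = 4
  T: −2·[σ]_T + [Q]_T + [ψ]_T + 2·[ζ]_T = −2·(-2) + (-1) + (-2) + 2·(2) = 5
Net dimensions [M⁻⁴ L⁴ T⁵] ≠ [1] — not dimensionless.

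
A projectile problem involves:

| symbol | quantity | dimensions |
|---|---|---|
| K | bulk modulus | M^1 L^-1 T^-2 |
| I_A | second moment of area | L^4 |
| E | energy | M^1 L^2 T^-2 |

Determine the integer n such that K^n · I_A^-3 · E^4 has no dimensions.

-4

Balance the M exponent: (1)·n from K, plus −3·(0) + 4·(1) = 4 from the rest, must sum to zero.
n + 4 = 0, so n = -4.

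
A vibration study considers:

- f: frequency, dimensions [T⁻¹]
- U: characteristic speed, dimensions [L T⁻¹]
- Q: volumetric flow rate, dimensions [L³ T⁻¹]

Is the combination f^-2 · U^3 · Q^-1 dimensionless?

yes

Sum the exponent of each base dimension across the product:
  M: −2·[f]_M + 3·[U]_M − [Q]_M = −2·(0) + 3·(0) − (0) = 0
  L: −2·[f]_L + 3·[U]_L − [Q]_L = −2·(0) + 3·(1) − (3) = 0
  T: −2·[f]_T + 3·[U]_T − [Q]_T = −2·(-1) + 3·(-1) − (-1) = 0
All base exponents vanish — dimensionless.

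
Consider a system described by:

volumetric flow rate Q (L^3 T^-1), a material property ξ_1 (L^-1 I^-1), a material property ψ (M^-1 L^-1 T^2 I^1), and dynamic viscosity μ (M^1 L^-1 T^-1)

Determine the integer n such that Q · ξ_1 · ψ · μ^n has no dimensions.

1

Balance the M exponent: (1)·n from μ, plus (0) + (0) + (-1) = -1 from the rest, must sum to zero.
n − 1 = 0, so n = 1.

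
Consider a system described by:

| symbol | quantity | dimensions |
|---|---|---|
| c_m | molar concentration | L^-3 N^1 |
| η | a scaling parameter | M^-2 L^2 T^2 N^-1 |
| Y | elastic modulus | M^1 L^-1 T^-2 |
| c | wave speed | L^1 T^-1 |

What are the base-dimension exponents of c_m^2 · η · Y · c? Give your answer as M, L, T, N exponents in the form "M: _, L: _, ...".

Collect each base-dimension exponent across the product:
  M: 2·(0) + (-2) + (1) + (0) = -1
  L: 2·(-3) + (2) + (-1) + (1) = -4
  T: 2·(0) + (2) + (-2) + (-1) = -1
  N: 2·(1) + (-1) + (0) + (0) = 1
So the dimensions are [M⁻¹ L⁻⁴ T⁻¹ N].

M: -1, L: -4, T: -1, N: 1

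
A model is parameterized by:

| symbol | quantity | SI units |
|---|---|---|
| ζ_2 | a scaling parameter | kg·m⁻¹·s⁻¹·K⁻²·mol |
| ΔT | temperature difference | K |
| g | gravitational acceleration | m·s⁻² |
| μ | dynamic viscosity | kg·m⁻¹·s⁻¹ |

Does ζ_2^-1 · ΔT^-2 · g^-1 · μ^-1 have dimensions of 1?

Sum the exponent of each base dimension across the product:
  M: −[ζ_2]_M − 2·[ΔT]_M − [g]_M − [μ]_M = −(1) − 2·(0) − (0) − (1) = -2
  L: −[ζ_2]_L − 2·[ΔT]_L − [g]_L − [μ]_L = −(-1) − 2·(0) − (1) − (-1) = 1
  T: −[ζ_2]_T − 2·[ΔT]_T − [g]_T − [μ]_T = −(-1) − 2·(0) − (-2) − (-1) = 4
  Θ: −[ζ_2]_Θ − 2·[ΔT]_Θ − [g]_Θ − [μ]_Θ = −(-2) − 2·(1) − (0) − (0) = 0
  N: −[ζ_2]_N − 2·[ΔT]_N − [g]_N − [μ]_N = −(1) − 2·(0) − (0) − (0) = -1
Net dimensions [M⁻² L T⁴ N⁻¹] ≠ [1] — not dimensionless.

no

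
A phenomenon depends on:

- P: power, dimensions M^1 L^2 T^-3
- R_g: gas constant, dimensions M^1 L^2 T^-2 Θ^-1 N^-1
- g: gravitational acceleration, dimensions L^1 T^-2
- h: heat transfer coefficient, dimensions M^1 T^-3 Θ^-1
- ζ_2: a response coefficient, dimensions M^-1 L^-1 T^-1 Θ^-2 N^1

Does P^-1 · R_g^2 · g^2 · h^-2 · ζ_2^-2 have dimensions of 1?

no

Sum the exponent of each base dimension across the product:
  M: −[P]_M + 2·[R_g]_M + 2·[g]_M − 2·[h]_M − 2·[ζ_2]_M = −(1) + 2·(1) + 2·(0) − 2·(1) − 2·(-1) = 1
  L: −[P]_L + 2·[R_g]_L + 2·[g]_L − 2·[h]_L − 2·[ζ_2]_L = −(2) + 2·(2) + 2·(1) − 2·(0) − 2·(-1) = 6
  T: −[P]_T + 2·[R_g]_T + 2·[g]_T − 2·[h]_T − 2·[ζ_2]_T = −(-3) + 2·(-2) + 2·(-2) − 2·(-3) − 2·(-1) = 3
  Θ: −[P]_Θ + 2·[R_g]_Θ + 2·[g]_Θ − 2·[h]_Θ − 2·[ζ_2]_Θ = −(0) + 2·(-1) + 2·(0) − 2·(-1) − 2·(-2) = 4
  N: −[P]_N + 2·[R_g]_N + 2·[g]_N − 2·[h]_N − 2·[ζ_2]_N = −(0) + 2·(-1) + 2·(0) − 2·(0) − 2·(1) = -4
Net dimensions [M L⁶ T³ Θ⁴ N⁻⁴] ≠ [1] — not dimensionless.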